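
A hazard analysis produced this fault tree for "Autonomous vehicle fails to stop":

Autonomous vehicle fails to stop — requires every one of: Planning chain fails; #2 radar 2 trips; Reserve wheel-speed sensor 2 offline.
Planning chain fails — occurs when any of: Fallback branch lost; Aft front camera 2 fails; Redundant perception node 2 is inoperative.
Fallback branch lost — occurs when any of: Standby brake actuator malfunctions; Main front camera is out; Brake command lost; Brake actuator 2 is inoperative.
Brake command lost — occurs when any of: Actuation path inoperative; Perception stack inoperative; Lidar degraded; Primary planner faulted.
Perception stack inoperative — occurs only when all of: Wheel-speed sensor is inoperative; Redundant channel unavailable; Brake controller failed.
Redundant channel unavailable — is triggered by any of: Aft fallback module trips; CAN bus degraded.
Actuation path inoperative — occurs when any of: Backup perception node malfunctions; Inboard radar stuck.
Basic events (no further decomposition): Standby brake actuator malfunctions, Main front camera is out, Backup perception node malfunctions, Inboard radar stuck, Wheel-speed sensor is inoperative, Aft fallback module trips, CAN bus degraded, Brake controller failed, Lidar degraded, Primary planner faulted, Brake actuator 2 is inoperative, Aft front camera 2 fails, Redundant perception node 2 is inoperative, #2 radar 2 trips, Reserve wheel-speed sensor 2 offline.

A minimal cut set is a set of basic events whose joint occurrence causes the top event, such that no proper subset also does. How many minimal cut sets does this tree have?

11

Actuation path inoperative [OR]: union of children's cut sets → 2 cut set(s).
Redundant channel unavailable [OR]: union of children's cut sets → 2 cut set(s).
Perception stack inoperative [AND]: one cut set from each child combined → 1 × 2 × 1 = 2 cut set(s).
Brake command lost [OR]: union of children's cut sets → 6 cut set(s).
Fallback branch lost [OR]: union of children's cut sets → 9 cut set(s).
Planning chain fails [OR]: union of children's cut sets → 11 cut set(s).
Autonomous vehicle fails to stop [AND]: one cut set from each child combined → 11 × 1 × 1 = 11 cut set(s).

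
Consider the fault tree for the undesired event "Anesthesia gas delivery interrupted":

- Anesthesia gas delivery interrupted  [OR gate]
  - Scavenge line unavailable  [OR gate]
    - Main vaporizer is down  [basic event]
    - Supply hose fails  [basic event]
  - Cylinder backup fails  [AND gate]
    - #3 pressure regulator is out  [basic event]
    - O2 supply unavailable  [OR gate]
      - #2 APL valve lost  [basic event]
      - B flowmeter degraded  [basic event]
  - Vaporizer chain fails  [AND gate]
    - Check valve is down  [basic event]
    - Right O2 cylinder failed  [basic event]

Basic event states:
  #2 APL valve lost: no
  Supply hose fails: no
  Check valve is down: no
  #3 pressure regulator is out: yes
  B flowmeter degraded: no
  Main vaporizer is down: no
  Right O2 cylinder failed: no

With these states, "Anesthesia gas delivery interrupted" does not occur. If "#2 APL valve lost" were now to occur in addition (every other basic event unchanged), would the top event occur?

Yes

Counterfactual: set "#2 APL valve lost" to occurred.
Scavenge line unavailable [OR]: Main vaporizer is down=not, Supply hose fails=not → no input occurs → does not occur.
O2 supply unavailable [OR]: #2 APL valve lost=occurs, B flowmeter degraded=not → at least one input occurs → occurs.
Cylinder backup fails [AND]: #3 pressure regulator is out=occurs, O2 supply unavailable=occurs → all inputs occur → occurs.
Vaporizer chain fails [AND]: Check valve is down=not, Right O2 cylinder failed=not → not all inputs occur → does not occur.
Anesthesia gas delivery interrupted [OR]: Scavenge line unavailable=not, Cylinder backup fails=occurs, Vaporizer chain fails=not → at least one input occurs → occurs.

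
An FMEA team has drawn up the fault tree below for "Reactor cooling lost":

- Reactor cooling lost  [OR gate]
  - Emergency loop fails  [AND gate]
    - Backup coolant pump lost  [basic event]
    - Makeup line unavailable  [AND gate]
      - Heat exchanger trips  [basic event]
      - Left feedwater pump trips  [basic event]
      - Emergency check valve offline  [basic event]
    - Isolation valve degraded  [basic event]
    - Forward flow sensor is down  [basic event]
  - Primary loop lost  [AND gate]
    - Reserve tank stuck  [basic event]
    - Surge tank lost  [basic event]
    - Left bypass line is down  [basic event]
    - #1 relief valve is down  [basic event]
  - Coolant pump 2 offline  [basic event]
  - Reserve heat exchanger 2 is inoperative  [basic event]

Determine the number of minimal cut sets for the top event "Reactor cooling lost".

4

Makeup line unavailable [AND]: one cut set from each child combined → 1 × 1 × 1 = 1 cut set(s).
Emergency loop fails [AND]: one cut set from each child combined → 1 × 1 × 1 × 1 = 1 cut set(s).
Primary loop lost [AND]: one cut set from each child combined → 1 × 1 × 1 × 1 = 1 cut set(s).
Reactor cooling lost [OR]: union of children's cut sets → 4 cut set(s).
Minimal cut sets: {Backup coolant pump lost, Emergency check valve offline, Forward flow sensor is down, Heat exchanger trips, Isolation valve degraded, Left feedwater pump trips}; {#1 relief valve is down, Left bypass line is down, Reserve tank stuck, Surge tank lost}; {Coolant pump 2 offline}; {Reserve heat exchanger 2 is inoperative}.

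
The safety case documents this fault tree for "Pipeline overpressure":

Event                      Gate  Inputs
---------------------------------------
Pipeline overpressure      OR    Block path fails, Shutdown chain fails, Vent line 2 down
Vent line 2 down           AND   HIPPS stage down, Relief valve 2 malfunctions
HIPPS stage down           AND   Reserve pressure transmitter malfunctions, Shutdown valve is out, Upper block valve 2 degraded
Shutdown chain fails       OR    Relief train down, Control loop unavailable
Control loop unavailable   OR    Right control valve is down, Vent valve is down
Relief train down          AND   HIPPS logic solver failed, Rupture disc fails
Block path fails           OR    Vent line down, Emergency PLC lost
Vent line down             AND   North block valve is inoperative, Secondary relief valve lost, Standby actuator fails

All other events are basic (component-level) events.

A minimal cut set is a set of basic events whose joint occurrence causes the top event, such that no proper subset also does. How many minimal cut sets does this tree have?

6

Vent line down [AND]: one cut set from each child combined → 1 × 1 × 1 = 1 cut set(s).
Block path fails [OR]: union of children's cut sets → 2 cut set(s).
Relief train down [AND]: one cut set from each child combined → 1 × 1 = 1 cut set(s).
Control loop unavailable [OR]: union of children's cut sets → 2 cut set(s).
Shutdown chain fails [OR]: union of children's cut sets → 3 cut set(s).
HIPPS stage down [AND]: one cut set from each child combined → 1 × 1 × 1 = 1 cut set(s).
Vent line 2 down [AND]: one cut set from each child combined → 1 × 1 = 1 cut set(s).
Pipeline overpressure [OR]: union of children's cut sets → 6 cut set(s).
Minimal cut sets: {North block valve is inoperative, Secondary relief valve lost, Standby actuator fails}; {Emergency PLC lost}; {HIPPS logic solver failed, Rupture disc fails}; {Right control valve is down}; {Vent valve is down}; {Relief valve 2 malfunctions, Reserve pressure transmitter malfunctions, Shutdown valve is out, Upper block valve 2 degraded}.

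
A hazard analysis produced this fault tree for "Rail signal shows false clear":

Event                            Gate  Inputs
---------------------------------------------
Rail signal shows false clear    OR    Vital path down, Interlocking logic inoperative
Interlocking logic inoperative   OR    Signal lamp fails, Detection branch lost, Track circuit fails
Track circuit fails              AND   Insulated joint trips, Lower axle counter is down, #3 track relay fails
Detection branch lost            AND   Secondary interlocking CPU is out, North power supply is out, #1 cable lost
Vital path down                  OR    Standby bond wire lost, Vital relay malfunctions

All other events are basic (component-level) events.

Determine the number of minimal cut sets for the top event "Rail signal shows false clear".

Vital path down [OR]: union of children's cut sets → 2 cut set(s).
Detection branch lost [AND]: one cut set from each child combined → 1 × 1 × 1 = 1 cut set(s).
Track circuit fails [AND]: one cut set from each child combined → 1 × 1 × 1 = 1 cut set(s).
Interlocking logic inoperative [OR]: union of children's cut sets → 3 cut set(s).
Rail signal shows false clear [OR]: union of children's cut sets → 5 cut set(s).
Minimal cut sets: {Standby bond wire lost}; {Vital relay malfunctions}; {Signal lamp fails}; {#1 cable lost, North power supply is out, Secondary interlocking CPU is out}; {#3 track relay fails, Insulated joint trips, Lower axle counter is down}.

5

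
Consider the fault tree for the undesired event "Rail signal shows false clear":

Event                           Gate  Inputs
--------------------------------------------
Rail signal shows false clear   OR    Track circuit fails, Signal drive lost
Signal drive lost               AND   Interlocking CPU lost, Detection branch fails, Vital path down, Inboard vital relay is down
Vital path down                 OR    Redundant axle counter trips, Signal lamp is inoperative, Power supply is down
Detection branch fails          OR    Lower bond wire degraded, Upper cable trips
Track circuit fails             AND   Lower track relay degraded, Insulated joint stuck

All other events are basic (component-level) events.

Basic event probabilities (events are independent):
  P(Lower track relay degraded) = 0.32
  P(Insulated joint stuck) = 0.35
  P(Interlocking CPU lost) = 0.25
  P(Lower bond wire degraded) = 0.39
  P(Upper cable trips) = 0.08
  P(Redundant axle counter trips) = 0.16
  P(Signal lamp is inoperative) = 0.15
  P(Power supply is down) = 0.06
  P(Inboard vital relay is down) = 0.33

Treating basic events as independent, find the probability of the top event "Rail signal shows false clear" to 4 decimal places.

0.1226

P(Track circuit fails) [AND] = 0.32 × 0.35 = 0.112000
P(Detection branch fails) [OR] = 1 − (1−0.39) × (1−0.08) = 0.438800
P(Vital path down) [OR] = 1 − (1−0.16) × (1−0.15) × (1−0.06) = 0.328840
P(Signal drive lost) [AND] = 0.25 × 0.438800 × 0.328840 × 0.33 = 0.011904
P(Rail signal shows false clear) [OR] = 1 − (1−0.112000) × (1−0.011904) = 0.122571
Rounded to 4 decimal places: P(Rail signal shows false clear) ≈ 0.1226.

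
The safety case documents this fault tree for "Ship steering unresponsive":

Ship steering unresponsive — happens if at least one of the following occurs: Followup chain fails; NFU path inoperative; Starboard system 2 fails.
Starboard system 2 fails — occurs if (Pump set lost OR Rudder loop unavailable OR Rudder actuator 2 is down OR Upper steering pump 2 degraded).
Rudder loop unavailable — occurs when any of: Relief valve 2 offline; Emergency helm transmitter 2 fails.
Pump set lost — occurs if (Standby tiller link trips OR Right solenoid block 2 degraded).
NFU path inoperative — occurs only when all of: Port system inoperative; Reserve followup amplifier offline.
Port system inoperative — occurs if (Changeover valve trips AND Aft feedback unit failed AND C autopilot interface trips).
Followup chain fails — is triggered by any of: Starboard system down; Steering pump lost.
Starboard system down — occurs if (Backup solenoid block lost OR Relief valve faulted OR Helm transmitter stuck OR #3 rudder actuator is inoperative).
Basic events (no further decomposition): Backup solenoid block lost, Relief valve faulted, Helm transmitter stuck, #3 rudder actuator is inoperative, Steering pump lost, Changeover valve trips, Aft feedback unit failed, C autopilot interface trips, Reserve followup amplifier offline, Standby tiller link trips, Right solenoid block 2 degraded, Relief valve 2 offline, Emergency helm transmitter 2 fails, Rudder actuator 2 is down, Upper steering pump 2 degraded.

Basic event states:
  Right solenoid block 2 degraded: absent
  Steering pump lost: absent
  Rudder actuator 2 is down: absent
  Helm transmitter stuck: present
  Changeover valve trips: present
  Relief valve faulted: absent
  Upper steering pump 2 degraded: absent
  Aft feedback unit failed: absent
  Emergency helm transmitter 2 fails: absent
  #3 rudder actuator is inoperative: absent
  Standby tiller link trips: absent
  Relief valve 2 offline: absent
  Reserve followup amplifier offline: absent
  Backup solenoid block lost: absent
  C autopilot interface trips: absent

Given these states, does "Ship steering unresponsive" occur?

Starboard system down [OR]: Backup solenoid block lost=not, Relief valve faulted=not, Helm transmitter stuck=occurs, #3 rudder actuator is inoperative=not → at least one input occurs → occurs.
Followup chain fails [OR]: Starboard system down=occurs, Steering pump lost=not → at least one input occurs → occurs.
Port system inoperative [AND]: Changeover valve trips=occurs, Aft feedback unit failed=not, C autopilot interface trips=not → not all inputs occur → does not occur.
NFU path inoperative [AND]: Port system inoperative=not, Reserve followup amplifier offline=not → not all inputs occur → does not occur.
Pump set lost [OR]: Standby tiller link trips=not, Right solenoid block 2 degraded=not → no input occurs → does not occur.
Rudder loop unavailable [OR]: Relief valve 2 offline=not, Emergency helm transmitter 2 fails=not → no input occurs → does not occur.
Starboard system 2 fails [OR]: Pump set lost=not, Rudder loop unavailable=not, Rudder actuator 2 is down=not, Upper steering pump 2 degraded=not → no input occurs → does not occur.
Ship steering unresponsive [OR]: Followup chain fails=occurs, NFU path inoperative=not, Starboard system 2 fails=not → at least one input occurs → occurs.

Yes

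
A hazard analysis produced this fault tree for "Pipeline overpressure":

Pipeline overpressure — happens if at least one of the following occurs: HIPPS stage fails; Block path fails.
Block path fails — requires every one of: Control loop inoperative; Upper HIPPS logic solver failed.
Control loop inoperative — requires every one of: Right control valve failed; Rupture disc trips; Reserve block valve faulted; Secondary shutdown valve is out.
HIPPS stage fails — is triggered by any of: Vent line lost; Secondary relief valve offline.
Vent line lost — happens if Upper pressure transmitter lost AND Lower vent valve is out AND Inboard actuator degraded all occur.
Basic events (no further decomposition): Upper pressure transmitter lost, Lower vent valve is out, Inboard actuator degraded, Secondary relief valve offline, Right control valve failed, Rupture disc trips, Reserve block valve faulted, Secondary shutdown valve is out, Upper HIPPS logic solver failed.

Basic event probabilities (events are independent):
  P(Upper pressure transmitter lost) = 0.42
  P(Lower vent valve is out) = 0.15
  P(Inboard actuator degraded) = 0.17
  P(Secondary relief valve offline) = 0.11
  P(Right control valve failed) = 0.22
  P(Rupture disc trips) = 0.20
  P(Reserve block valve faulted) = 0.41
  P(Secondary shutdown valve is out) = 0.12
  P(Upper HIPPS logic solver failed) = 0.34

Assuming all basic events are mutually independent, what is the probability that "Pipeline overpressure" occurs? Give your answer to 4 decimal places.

0.1202

P(Vent line lost) [AND] = 0.42 × 0.15 × 0.17 = 0.010710
P(HIPPS stage fails) [OR] = 1 − (1−0.010710) × (1−0.11) = 0.119532
P(Control loop inoperative) [AND] = 0.22 × 0.20 × 0.41 × 0.12 = 0.002165
P(Block path fails) [AND] = 0.002165 × 0.34 = 0.000736
P(Pipeline overpressure) [OR] = 1 − (1−0.119532) × (1−0.000736) = 0.120180
Rounded to 4 decimal places: P(Pipeline overpressure) ≈ 0.1202.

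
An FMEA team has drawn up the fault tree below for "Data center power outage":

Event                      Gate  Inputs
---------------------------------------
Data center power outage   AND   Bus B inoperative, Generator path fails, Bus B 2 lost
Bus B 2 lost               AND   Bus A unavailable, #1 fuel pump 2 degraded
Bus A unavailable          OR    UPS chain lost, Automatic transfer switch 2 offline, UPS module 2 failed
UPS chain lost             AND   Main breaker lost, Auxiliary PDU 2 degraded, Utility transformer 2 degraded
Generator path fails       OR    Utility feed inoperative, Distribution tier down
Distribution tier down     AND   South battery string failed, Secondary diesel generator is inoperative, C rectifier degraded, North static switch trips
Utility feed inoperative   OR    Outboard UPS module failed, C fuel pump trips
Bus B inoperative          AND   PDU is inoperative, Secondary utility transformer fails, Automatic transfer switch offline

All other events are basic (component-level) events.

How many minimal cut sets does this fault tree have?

9

Bus B inoperative [AND]: one cut set from each child combined → 1 × 1 × 1 = 1 cut set(s).
Utility feed inoperative [OR]: union of children's cut sets → 2 cut set(s).
Distribution tier down [AND]: one cut set from each child combined → 1 × 1 × 1 × 1 = 1 cut set(s).
Generator path fails [OR]: union of children's cut sets → 3 cut set(s).
UPS chain lost [AND]: one cut set from each child combined → 1 × 1 × 1 = 1 cut set(s).
Bus A unavailable [OR]: union of children's cut sets → 3 cut set(s).
Bus B 2 lost [AND]: one cut set from each child combined → 3 × 1 = 3 cut set(s).
Data center power outage [AND]: one cut set from each child combined → 1 × 3 × 3 = 9 cut set(s).
Minimal cut sets: {#1 fuel pump 2 degraded, Automatic transfer switch offline, Auxiliary PDU 2 degraded, Main breaker lost, Outboard UPS module failed, PDU is inoperative, Secondary utility transformer fails, Utility transformer 2 degraded}; {#1 fuel pump 2 degraded, Automatic transfer switch 2 offline, Automatic transfer switch offline, Outboard UPS module failed, PDU is inoperative, Secondary utility transformer fails}; {#1 fuel pump 2 degraded, Automatic transfer switch offline, Outboard UPS module failed, PDU is inoperative, Secondary utility transformer fails, UPS module 2 failed}; {#1 fuel pump 2 degraded, Automatic transfer switch offline, Auxiliary PDU 2 degraded, C fuel pump trips, Main breaker lost, PDU is inoperative, Secondary utility transformer fails, Utility transformer 2 degraded}; {#1 fuel pump 2 degraded, Automatic transfer switch 2 offline, Automatic transfer switch offline, C fuel pump trips, PDU is inoperative, Secondary utility transformer fails}; {#1 fuel pump 2 degraded, Automatic transfer switch offline, C fuel pump trips, PDU is inoperative, Secondary utility transformer fails, UPS module 2 failed}; {#1 fuel pump 2 degraded, Automatic transfer switch offline, Auxiliary PDU 2 degraded, C rectifier degraded, Main breaker lost, North static switch trips, PDU is inoperative, Secondary diesel generator is inoperative, Secondary utility transformer fails, South battery string failed, Utility transformer 2 degraded}; {#1 fuel pump 2 degraded, Automatic transfer switch 2 offline, Automatic transfer switch offline, C rectifier degraded, North static switch trips, PDU is inoperative, Secondary diesel generator is inoperative, Secondary utility transformer fails, South battery string failed}; {#1 fuel pump 2 degraded, Automatic transfer switch offline, C rectifier degraded, North static switch trips, PDU is inoperative, Secondary diesel generator is inoperative, Secondary utility transformer fails, South battery string failed, UPS module 2 failed}.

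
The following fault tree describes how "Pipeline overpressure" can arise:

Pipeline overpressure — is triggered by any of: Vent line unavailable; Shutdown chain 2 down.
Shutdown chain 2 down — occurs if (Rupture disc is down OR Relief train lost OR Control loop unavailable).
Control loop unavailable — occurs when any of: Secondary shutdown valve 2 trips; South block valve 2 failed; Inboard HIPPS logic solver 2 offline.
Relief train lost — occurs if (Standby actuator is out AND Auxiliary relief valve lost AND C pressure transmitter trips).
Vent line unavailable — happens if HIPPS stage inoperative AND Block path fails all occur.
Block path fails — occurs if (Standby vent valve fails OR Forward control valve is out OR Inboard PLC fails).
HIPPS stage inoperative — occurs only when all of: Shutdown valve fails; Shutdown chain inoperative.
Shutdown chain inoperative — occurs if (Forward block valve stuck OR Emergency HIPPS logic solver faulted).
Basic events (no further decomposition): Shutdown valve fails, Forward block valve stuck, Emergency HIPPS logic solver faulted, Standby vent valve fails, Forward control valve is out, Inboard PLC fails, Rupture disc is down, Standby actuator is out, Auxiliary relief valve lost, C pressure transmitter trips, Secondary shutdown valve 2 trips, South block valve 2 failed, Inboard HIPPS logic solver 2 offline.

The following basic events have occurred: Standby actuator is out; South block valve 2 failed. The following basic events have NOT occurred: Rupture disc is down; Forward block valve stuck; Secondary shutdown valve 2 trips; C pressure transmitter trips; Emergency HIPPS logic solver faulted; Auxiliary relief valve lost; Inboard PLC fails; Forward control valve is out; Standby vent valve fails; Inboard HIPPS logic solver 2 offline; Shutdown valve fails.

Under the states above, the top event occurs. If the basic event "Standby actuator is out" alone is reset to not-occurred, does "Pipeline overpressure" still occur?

Yes

Counterfactual: set "Standby actuator is out" to not occurred.
Shutdown chain inoperative [OR]: Forward block valve stuck=not, Emergency HIPPS logic solver faulted=not → no input occurs → does not occur.
HIPPS stage inoperative [AND]: Shutdown valve fails=not, Shutdown chain inoperative=not → not all inputs occur → does not occur.
Block path fails [OR]: Standby vent valve fails=not, Forward control valve is out=not, Inboard PLC fails=not → no input occurs → does not occur.
Vent line unavailable [AND]: HIPPS stage inoperative=not, Block path fails=not → not all inputs occur → does not occur.
Relief train lost [AND]: Standby actuator is out=not, Auxiliary relief valve lost=not, C pressure transmitter trips=not → not all inputs occur → does not occur.
Control loop unavailable [OR]: Secondary shutdown valve 2 trips=not, South block valve 2 failed=occurs, Inboard HIPPS logic solver 2 offline=not → at least one input occurs → occurs.
Shutdown chain 2 down [OR]: Rupture disc is down=not, Relief train lost=not, Control loop unavailable=occurs → at least one input occurs → occurs.
Pipeline overpressure [OR]: Vent line unavailable=not, Shutdown chain 2 down=occurs → at least one input occurs → occurs.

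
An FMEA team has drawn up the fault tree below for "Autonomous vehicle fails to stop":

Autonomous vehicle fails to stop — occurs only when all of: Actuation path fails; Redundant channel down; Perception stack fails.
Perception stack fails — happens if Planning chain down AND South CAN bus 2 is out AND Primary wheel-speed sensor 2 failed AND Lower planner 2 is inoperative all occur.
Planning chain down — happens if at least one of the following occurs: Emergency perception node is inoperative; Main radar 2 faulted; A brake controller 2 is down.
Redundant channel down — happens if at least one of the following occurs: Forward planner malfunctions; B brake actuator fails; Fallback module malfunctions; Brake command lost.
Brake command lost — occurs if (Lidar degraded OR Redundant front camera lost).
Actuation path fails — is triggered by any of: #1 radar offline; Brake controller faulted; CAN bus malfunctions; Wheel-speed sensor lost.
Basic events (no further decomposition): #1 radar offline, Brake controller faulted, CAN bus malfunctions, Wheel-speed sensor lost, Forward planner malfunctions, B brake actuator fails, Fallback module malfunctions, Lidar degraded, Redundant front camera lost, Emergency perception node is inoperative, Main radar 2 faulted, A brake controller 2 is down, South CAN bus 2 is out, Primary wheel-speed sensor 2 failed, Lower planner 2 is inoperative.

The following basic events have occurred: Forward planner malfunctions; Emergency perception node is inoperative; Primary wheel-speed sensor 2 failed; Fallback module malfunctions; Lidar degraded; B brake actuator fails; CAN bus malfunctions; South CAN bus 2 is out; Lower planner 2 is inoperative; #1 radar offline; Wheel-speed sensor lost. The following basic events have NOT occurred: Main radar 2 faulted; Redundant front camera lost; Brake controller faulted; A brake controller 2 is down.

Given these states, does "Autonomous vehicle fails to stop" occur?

Yes

Actuation path fails [OR]: #1 radar offline=occurs, Brake controller faulted=not, CAN bus malfunctions=occurs, Wheel-speed sensor lost=occurs → at least one input occurs → occurs.
Brake command lost [OR]: Lidar degraded=occurs, Redundant front camera lost=not → at least one input occurs → occurs.
Redundant channel down [OR]: Forward planner malfunctions=occurs, B brake actuator fails=occurs, Fallback module malfunctions=occurs, Brake command lost=occurs → at least one input occurs → occurs.
Planning chain down [OR]: Emergency perception node is inoperative=occurs, Main radar 2 faulted=not, A brake controller 2 is down=not → at least one input occurs → occurs.
Perception stack fails [AND]: Planning chain down=occurs, South CAN bus 2 is out=occurs, Primary wheel-speed sensor 2 failed=occurs, Lower planner 2 is inoperative=occurs → all inputs occur → occurs.
Autonomous vehicle fails to stop [AND]: Actuation path fails=occurs, Redundant channel down=occurs, Perception stack fails=occurs → all inputs occur → occurs.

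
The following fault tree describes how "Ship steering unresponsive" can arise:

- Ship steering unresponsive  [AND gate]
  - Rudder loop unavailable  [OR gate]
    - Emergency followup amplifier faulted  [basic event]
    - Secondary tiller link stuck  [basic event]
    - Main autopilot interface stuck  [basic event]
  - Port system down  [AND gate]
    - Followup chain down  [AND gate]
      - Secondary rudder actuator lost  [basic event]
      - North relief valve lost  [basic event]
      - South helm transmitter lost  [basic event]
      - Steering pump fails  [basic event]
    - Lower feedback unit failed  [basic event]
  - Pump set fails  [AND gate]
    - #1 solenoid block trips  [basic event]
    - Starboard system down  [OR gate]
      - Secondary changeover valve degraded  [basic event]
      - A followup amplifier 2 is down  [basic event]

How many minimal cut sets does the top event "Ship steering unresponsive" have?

6

Rudder loop unavailable [OR]: union of children's cut sets → 3 cut set(s).
Followup chain down [AND]: one cut set from each child combined → 1 × 1 × 1 × 1 = 1 cut set(s).
Port system down [AND]: one cut set from each child combined → 1 × 1 = 1 cut set(s).
Starboard system down [OR]: union of children's cut sets → 2 cut set(s).
Pump set fails [AND]: one cut set from each child combined → 1 × 2 = 2 cut set(s).
Ship steering unresponsive [AND]: one cut set from each child combined → 3 × 1 × 2 = 6 cut set(s).
Minimal cut sets: {#1 solenoid block trips, Emergency followup amplifier faulted, Lower feedback unit failed, North relief valve lost, Secondary changeover valve degraded, Secondary rudder actuator lost, South helm transmitter lost, Steering pump fails}; {#1 solenoid block trips, A followup amplifier 2 is down, Emergency followup amplifier faulted, Lower feedback unit failed, North relief valve lost, Secondary rudder actuator lost, South helm transmitter lost, Steering pump fails}; {#1 solenoid block trips, Lower feedback unit failed, North relief valve lost, Secondary changeover valve degraded, Secondary rudder actuator lost, Secondary tiller link stuck, South helm transmitter lost, Steering pump fails}; {#1 solenoid block trips, A followup amplifier 2 is down, Lower feedback unit failed, North relief valve lost, Secondary rudder actuator lost, Secondary tiller link stuck, South helm transmitter lost, Steering pump fails}; {#1 solenoid block trips, Lower feedback unit failed, Main autopilot interface stuck, North relief valve lost, Secondary changeover valve degraded, Secondary rudder actuator lost, South helm transmitter lost, Steering pump fails}; {#1 solenoid block trips, A followup amplifier 2 is down, Lower feedback unit failed, Main autopilot interface stuck, North relief valve lost, Secondary rudder actuator lost, South helm transmitter lost, Steering pump fails}.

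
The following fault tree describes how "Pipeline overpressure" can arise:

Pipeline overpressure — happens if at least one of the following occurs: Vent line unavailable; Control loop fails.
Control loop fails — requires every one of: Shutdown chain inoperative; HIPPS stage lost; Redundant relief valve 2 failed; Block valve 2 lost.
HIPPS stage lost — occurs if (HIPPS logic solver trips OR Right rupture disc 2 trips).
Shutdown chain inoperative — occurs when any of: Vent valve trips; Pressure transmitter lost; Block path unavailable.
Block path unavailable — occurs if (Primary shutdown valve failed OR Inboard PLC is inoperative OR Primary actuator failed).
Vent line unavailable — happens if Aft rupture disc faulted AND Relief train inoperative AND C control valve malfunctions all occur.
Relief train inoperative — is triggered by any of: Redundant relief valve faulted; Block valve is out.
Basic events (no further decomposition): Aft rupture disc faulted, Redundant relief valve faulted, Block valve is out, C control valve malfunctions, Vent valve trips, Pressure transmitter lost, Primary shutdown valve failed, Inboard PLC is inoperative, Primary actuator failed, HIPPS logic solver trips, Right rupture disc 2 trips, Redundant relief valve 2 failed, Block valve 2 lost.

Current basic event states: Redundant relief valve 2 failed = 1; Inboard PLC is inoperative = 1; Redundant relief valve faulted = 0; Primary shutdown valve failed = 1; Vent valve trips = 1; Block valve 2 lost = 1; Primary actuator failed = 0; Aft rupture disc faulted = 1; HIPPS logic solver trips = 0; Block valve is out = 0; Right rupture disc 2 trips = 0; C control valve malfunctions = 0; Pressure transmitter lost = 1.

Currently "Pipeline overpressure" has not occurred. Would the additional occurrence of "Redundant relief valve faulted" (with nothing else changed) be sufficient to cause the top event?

No

Counterfactual: set "Redundant relief valve faulted" to occurred.
Relief train inoperative [OR]: Redundant relief valve faulted=occurs, Block valve is out=not → at least one input occurs → occurs.
Vent line unavailable [AND]: Aft rupture disc faulted=occurs, Relief train inoperative=occurs, C control valve malfunctions=not → not all inputs occur → does not occur.
Block path unavailable [OR]: Primary shutdown valve failed=occurs, Inboard PLC is inoperative=occurs, Primary actuator failed=not → at least one input occurs → occurs.
Shutdown chain inoperative [OR]: Vent valve trips=occurs, Pressure transmitter lost=occurs, Block path unavailable=occurs → at least one input occurs → occurs.
HIPPS stage lost [OR]: HIPPS logic solver trips=not, Right rupture disc 2 trips=not → no input occurs → does not occur.
Control loop fails [AND]: Shutdown chain inoperative=occurs, HIPPS stage lost=not, Redundant relief valve 2 failed=occurs, Block valve 2 lost=occurs → not all inputs occur → does not occur.
Pipeline overpressure [OR]: Vent line unavailable=not, Control loop fails=not → no input occurs → does not occur.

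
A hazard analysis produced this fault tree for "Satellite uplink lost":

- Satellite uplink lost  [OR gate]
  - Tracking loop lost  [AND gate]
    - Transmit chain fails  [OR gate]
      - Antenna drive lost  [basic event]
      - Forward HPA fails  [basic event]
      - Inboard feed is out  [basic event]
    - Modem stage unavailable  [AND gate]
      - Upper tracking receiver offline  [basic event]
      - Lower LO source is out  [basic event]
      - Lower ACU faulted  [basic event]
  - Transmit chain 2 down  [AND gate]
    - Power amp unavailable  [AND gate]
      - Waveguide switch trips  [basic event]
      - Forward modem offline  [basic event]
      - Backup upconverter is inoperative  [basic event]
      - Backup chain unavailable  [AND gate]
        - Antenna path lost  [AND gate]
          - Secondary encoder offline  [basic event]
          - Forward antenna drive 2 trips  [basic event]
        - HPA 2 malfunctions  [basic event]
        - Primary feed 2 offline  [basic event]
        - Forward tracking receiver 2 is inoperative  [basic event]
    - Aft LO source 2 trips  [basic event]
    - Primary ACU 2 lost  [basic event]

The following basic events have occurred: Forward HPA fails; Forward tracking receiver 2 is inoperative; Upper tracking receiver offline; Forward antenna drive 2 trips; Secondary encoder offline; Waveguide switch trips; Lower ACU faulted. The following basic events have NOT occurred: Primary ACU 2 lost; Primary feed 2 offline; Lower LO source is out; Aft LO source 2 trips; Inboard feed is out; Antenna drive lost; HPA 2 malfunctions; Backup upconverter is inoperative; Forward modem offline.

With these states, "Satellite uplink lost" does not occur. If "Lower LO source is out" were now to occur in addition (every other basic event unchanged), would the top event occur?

Counterfactual: set "Lower LO source is out" to occurred.
Transmit chain fails [OR]: Antenna drive lost=not, Forward HPA fails=occurs, Inboard feed is out=not → at least one input occurs → occurs.
Modem stage unavailable [AND]: Upper tracking receiver offline=occurs, Lower LO source is out=occurs, Lower ACU faulted=occurs → all inputs occur → occurs.
Tracking loop lost [AND]: Transmit chain fails=occurs, Modem stage unavailable=occurs → all inputs occur → occurs.
Antenna path lost [AND]: Secondary encoder offline=occurs, Forward antenna drive 2 trips=occurs → all inputs occur → occurs.
Backup chain unavailable [AND]: Antenna path lost=occurs, HPA 2 malfunctions=not, Primary feed 2 offline=not, Forward tracking receiver 2 is inoperative=occurs → not all inputs occur → does not occur.
Power amp unavailable [AND]: Waveguide switch trips=occurs, Forward modem offline=not, Backup upconverter is inoperative=not, Backup chain unavailable=not → not all inputs occur → does not occur.
Transmit chain 2 down [AND]: Power amp unavailable=not, Aft LO source 2 trips=not, Primary ACU 2 lost=not → not all inputs occur → does not occur.
Satellite uplink lost [OR]: Tracking loop lost=occurs, Transmit chain 2 down=not → at least one input occurs → occurs.

Yes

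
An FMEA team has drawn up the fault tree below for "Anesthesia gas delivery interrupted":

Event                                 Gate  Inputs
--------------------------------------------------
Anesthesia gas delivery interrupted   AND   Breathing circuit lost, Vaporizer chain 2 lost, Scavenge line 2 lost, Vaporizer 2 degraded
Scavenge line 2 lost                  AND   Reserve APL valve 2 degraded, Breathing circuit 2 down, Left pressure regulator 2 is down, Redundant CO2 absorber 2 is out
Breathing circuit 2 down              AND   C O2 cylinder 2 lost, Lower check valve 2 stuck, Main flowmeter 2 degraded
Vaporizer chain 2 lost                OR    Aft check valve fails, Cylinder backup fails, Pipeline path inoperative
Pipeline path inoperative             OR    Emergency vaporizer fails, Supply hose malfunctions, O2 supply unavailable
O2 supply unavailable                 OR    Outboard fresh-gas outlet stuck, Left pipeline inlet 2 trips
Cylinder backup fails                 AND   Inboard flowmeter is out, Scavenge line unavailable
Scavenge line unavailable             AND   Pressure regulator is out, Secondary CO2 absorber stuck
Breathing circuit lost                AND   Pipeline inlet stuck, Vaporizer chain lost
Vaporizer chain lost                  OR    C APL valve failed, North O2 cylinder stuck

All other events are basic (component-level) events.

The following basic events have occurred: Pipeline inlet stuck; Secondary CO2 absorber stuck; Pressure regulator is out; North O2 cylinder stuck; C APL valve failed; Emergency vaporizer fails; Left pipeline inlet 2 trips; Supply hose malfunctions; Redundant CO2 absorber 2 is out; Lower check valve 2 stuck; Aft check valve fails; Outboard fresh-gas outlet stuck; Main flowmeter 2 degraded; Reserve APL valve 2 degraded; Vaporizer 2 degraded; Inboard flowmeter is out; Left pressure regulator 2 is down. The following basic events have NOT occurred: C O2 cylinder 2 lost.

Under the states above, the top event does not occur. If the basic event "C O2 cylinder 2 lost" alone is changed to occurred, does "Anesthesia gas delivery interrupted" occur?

Yes

Counterfactual: set "C O2 cylinder 2 lost" to occurred.
Vaporizer chain lost [OR]: C APL valve failed=occurs, North O2 cylinder stuck=occurs → at least one input occurs → occurs.
Breathing circuit lost [AND]: Pipeline inlet stuck=occurs, Vaporizer chain lost=occurs → all inputs occur → occurs.
Scavenge line unavailable [AND]: Pressure regulator is out=occurs, Secondary CO2 absorber stuck=occurs → all inputs occur → occurs.
Cylinder backup fails [AND]: Inboard flowmeter is out=occurs, Scavenge line unavailable=occurs → all inputs occur → occurs.
O2 supply unavailable [OR]: Outboard fresh-gas outlet stuck=occurs, Left pipeline inlet 2 trips=occurs → at least one input occurs → occurs.
Pipeline path inoperative [OR]: Emergency vaporizer fails=occurs, Supply hose malfunctions=occurs, O2 supply unavailable=occurs → at least one input occurs → occurs.
Vaporizer chain 2 lost [OR]: Aft check valve fails=occurs, Cylinder backup fails=occurs, Pipeline path inoperative=occurs → at least one input occurs → occurs.
Breathing circuit 2 down [AND]: C O2 cylinder 2 lost=occurs, Lower check valve 2 stuck=occurs, Main flowmeter 2 degraded=occurs → all inputs occur → occurs.
Scavenge line 2 lost [AND]: Reserve APL valve 2 degraded=occurs, Breathing circuit 2 down=occurs, Left pressure regulator 2 is down=occurs, Redundant CO2 absorber 2 is out=occurs → all inputs occur → occurs.
Anesthesia gas delivery interrupted [AND]: Breathing circuit lost=occurs, Vaporizer chain 2 lost=occurs, Scavenge line 2 lost=occurs, Vaporizer 2 degraded=occurs → all inputs occur → occurs.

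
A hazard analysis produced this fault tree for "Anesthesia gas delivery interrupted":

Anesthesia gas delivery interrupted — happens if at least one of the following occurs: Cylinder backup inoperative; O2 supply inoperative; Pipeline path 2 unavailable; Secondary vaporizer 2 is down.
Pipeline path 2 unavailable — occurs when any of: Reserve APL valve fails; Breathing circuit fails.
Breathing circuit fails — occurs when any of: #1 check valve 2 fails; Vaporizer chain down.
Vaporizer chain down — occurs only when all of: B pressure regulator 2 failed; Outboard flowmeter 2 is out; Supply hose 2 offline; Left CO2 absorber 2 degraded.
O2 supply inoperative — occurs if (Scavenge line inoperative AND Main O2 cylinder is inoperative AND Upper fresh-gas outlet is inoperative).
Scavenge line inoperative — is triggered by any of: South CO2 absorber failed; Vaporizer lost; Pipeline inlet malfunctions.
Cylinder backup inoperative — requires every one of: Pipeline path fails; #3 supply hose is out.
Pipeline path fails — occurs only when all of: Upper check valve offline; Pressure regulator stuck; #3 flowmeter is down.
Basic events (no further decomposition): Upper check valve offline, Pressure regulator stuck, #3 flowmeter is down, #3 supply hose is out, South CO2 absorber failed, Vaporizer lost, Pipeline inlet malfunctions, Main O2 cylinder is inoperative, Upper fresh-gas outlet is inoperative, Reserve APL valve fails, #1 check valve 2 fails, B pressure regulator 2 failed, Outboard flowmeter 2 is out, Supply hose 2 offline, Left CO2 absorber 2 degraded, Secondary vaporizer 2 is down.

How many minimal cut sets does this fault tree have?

Pipeline path fails [AND]: one cut set from each child combined → 1 × 1 × 1 = 1 cut set(s).
Cylinder backup inoperative [AND]: one cut set from each child combined → 1 × 1 = 1 cut set(s).
Scavenge line inoperative [OR]: union of children's cut sets → 3 cut set(s).
O2 supply inoperative [AND]: one cut set from each child combined → 3 × 1 × 1 = 3 cut set(s).
Vaporizer chain down [AND]: one cut set from each child combined → 1 × 1 × 1 × 1 = 1 cut set(s).
Breathing circuit fails [OR]: union of children's cut sets → 2 cut set(s).
Pipeline path 2 unavailable [OR]: union of children's cut sets → 3 cut set(s).
Anesthesia gas delivery interrupted [OR]: union of children's cut sets → 8 cut set(s).
Minimal cut sets: {#3 flowmeter is down, #3 supply hose is out, Pressure regulator stuck, Upper check valve offline}; {Main O2 cylinder is inoperative, South CO2 absorber failed, Upper fresh-gas outlet is inoperative}; {Main O2 cylinder is inoperative, Upper fresh-gas outlet is inoperative, Vaporizer lost}; {Main O2 cylinder is inoperative, Pipeline inlet malfunctions, Upper fresh-gas outlet is inoperative}; {Reserve APL valve fails}; {#1 check valve 2 fails}; {B pressure regulator 2 failed, Left CO2 absorber 2 degraded, Outboard flowmeter 2 is out, Supply hose 2 offline}; {Secondary vaporizer 2 is down}.

8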